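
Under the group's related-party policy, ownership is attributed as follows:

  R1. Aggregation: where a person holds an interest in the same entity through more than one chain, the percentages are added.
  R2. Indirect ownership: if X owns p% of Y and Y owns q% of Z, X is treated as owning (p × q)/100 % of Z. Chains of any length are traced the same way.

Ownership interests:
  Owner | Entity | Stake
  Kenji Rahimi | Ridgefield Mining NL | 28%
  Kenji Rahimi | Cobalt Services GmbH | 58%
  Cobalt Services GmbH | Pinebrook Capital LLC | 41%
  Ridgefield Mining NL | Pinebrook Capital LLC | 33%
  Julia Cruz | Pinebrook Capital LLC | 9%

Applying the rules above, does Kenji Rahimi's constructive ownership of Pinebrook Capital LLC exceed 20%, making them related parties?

Yes

Chain via Ridgefield Mining NL (R2): 28% × 33% = 9.24% of Pinebrook Capital LLC.
Chain via Cobalt Services GmbH (R2): 58% × 41% = 23.78% of Pinebrook Capital LLC.
Aggregating (R1): 9.24% + 23.78% = 33.02%.
33.02% exceeds the 20% threshold, so Kenji is a related party to Pinebrook Capital LLC.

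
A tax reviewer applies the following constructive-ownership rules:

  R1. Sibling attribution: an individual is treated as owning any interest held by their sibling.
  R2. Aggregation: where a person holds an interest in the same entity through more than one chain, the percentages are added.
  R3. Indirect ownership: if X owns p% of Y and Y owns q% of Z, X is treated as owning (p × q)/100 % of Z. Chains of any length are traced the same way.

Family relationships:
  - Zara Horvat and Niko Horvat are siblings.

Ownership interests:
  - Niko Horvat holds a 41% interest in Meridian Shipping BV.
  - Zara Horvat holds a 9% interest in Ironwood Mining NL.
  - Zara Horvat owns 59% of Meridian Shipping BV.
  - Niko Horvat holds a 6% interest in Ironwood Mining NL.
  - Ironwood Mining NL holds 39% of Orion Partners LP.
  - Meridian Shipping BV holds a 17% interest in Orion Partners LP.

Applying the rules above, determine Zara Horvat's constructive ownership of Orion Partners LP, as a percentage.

22.85%

By sibling attribution (R1), Zara Horvat is treated as also owning Niko Horvat's interest in Ironwood Mining NL, giving 9% + 6% = 15%.
By sibling attribution (R1), Zara Horvat is treated as also owning Niko Horvat's interest in Meridian Shipping BV, giving 59% + 41% = 100%.
Chain via Ironwood Mining NL (R3): 15% × 39% = 5.85% of Orion Partners LP.
Chain via Meridian Shipping BV (R3): 100% × 17% = 17% of Orion Partners LP.
Aggregating (R2): 5.85% + 17% = 22.85%.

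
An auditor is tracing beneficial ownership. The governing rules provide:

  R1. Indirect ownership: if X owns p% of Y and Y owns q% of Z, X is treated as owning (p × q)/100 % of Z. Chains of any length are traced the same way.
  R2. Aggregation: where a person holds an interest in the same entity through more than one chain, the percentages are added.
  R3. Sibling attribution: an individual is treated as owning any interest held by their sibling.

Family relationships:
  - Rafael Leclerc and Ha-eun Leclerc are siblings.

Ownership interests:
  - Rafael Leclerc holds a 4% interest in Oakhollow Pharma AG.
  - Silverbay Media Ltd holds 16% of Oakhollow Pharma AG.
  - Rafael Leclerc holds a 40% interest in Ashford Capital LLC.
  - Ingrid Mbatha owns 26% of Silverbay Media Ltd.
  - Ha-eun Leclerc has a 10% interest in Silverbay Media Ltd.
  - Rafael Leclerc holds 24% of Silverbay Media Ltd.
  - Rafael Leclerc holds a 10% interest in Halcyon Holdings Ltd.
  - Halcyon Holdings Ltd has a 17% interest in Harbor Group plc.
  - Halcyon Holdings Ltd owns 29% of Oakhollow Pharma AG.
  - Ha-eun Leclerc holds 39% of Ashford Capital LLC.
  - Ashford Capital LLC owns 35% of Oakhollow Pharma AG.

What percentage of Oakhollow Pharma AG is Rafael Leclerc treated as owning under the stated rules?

39.99%

By sibling attribution (R3), Rafael Leclerc is treated as also owning Ha-eun Leclerc's interest in Ashford Capital LLC, giving 40% + 39% = 79%.
By sibling attribution (R3), Rafael Leclerc is treated as also owning Ha-eun Leclerc's interest in Silverbay Media Ltd, giving 24% + 10% = 34%.
Chain via Halcyon Holdings Ltd (R1): 10% × 29% = 2.9% of Oakhollow Pharma AG.
Chain via Ashford Capital LLC (R1): 79% × 35% = 27.65% of Oakhollow Pharma AG.
Chain via Silverbay Media Ltd (R1): 34% × 16% = 5.44% of Oakhollow Pharma AG.
Direct interest in Oakhollow Pharma AG: 4%.
Aggregating (R2): 2.9% + 27.65% + 5.44% + 4% = 39.99%.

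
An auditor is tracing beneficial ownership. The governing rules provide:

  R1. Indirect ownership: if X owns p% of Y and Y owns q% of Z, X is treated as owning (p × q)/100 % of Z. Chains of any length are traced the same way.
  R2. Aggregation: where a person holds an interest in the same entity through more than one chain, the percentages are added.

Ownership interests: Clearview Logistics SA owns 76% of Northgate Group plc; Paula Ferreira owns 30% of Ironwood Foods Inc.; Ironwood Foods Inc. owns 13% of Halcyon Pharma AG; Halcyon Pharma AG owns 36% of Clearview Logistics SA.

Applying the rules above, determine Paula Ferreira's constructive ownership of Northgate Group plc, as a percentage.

1.06704%

Chain via Ironwood Foods Inc. → Halcyon Pharma AG → Clearview Logistics SA (R1): 30% × 13% × 36% × 76% = 1.06704% of Northgate Group plc.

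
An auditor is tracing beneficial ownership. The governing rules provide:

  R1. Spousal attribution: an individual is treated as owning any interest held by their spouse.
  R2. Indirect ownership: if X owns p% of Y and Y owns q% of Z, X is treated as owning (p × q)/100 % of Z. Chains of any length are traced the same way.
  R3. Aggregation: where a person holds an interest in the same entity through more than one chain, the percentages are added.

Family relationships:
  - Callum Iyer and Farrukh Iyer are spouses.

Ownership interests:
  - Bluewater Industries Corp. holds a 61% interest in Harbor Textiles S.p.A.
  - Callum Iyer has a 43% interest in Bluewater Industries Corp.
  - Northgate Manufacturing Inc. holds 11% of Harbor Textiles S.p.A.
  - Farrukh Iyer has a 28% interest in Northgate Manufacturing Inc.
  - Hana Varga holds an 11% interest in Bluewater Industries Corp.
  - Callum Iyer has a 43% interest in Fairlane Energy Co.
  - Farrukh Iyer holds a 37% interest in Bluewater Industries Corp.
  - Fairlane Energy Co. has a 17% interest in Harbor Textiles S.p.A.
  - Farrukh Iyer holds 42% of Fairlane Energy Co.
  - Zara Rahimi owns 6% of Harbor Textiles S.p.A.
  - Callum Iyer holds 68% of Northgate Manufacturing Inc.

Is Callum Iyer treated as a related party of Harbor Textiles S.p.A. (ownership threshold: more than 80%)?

No

By spousal attribution (R1), Callum Iyer is treated as also owning Farrukh Iyer's interest in Fairlane Energy Co, giving 43% + 42% = 85%.
By spousal attribution (R1), Callum Iyer is treated as also owning Farrukh Iyer's interest in Bluewater Industries Corp, giving 43% + 37% = 80%.
By spousal attribution (R1), Callum Iyer is treated as also owning Farrukh Iyer's interest in Northgate Manufacturing Inc, giving 68% + 28% = 96%.
Chain via Fairlane Energy Co. (R2): 85% × 17% = 14.45% of Harbor Textiles S.p.A.
Chain via Bluewater Industries Corp. (R2): 80% × 61% = 48.8% of Harbor Textiles S.p.A.
Chain via Northgate Manufacturing Inc. (R2): 96% × 11% = 10.56% of Harbor Textiles S.p.A.
Aggregating (R3): 14.45% + 48.8% + 10.56% = 73.81%.
73.81% does not exceed the 80% threshold, so Callum is not a related party to Harbor Textiles S.p.A.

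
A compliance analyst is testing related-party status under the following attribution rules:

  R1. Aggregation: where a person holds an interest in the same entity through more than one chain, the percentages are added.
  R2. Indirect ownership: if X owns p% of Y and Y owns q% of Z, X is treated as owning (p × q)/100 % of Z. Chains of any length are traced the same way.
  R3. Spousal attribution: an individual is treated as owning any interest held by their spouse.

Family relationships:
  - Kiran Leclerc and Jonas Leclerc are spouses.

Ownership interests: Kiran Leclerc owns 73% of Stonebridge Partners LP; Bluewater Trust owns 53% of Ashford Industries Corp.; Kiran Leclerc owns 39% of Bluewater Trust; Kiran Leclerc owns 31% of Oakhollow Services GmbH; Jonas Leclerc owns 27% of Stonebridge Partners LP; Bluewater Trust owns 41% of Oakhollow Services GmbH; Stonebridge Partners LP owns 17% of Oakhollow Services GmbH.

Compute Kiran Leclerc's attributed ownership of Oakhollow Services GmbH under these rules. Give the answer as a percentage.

63.99%

By spousal attribution (R3), Kiran Leclerc is treated as also owning Jonas Leclerc's interest in Stonebridge Partners LP, giving 73% + 27% = 100%.
Chain via Bluewater Trust (R2): 39% × 41% = 15.99% of Oakhollow Services GmbH.
Chain via Stonebridge Partners LP (R2): 100% × 17% = 17% of Oakhollow Services GmbH.
Direct interest in Oakhollow Services GmbH: 31%.
Aggregating (R1): 15.99% + 17% + 31% = 63.99%.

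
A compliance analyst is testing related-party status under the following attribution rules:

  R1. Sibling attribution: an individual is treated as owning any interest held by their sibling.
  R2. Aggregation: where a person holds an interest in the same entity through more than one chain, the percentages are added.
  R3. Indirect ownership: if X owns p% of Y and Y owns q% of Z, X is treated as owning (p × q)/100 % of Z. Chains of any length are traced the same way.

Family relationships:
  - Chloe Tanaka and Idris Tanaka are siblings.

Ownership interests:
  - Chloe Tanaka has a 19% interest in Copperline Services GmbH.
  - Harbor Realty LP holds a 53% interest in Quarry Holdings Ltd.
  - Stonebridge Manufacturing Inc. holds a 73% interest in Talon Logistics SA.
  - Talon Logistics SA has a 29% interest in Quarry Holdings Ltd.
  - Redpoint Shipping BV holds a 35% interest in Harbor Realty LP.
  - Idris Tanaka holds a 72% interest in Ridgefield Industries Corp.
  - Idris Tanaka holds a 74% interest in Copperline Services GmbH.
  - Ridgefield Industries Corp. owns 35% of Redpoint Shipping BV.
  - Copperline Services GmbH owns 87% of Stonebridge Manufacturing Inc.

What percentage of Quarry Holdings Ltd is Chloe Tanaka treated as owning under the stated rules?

By sibling attribution (R1), Chloe Tanaka is treated as also owning Idris Tanaka's interest in Copperline Services GmbH, giving 19% + 74% = 93%.
By sibling attribution (R1), Chloe Tanaka is treated as owning Idris Tanaka's 72% interest in Ridgefield Industries Corp.
Chain via Copperline Services GmbH → Stonebridge Manufacturing Inc. → Talon Logistics SA (R3): 93% × 87% × 73% × 29% = 17.128647% of Quarry Holdings Ltd.
Chain via Ridgefield Industries Corp. → Redpoint Shipping BV → Harbor Realty LP (R3): 72% × 35% × 35% × 53% = 4.6746% of Quarry Holdings Ltd.
Aggregating (R2): 17.128647% + 4.6746% = 21.803247%.

21.803247%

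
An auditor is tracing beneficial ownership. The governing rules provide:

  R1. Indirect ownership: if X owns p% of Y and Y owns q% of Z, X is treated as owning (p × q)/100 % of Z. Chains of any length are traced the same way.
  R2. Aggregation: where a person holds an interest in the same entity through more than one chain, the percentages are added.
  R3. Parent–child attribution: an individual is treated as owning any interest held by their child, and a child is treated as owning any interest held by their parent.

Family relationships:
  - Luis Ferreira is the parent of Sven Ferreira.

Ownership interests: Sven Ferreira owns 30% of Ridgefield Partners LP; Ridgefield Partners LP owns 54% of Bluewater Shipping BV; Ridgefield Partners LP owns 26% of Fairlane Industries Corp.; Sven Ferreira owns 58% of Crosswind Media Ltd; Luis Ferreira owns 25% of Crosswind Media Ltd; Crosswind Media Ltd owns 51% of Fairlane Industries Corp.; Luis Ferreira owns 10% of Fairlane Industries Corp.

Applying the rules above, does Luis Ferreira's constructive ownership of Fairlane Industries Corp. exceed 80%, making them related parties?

By parent–child attribution (R3), Luis Ferreira is treated as also owning Sven Ferreira's interest in Crosswind Media Ltd, giving 25% + 58% = 83%.
By parent–child attribution (R3), Luis Ferreira is treated as owning Sven Ferreira's 30% interest in Ridgefield Partners LP.
Chain via Crosswind Media Ltd (R1): 83% × 51% = 42.33% of Fairlane Industries Corp.
Direct interest in Fairlane Industries Corp: 10%.
Chain via Ridgefield Partners LP (R1): 30% × 26% = 7.8% of Fairlane Industries Corp.
Aggregating (R2): 42.33% + 10% + 7.8% = 60.13%.
60.13% does not exceed the 80% threshold, so Luis is not a related party to Fairlane Industries Corp.

No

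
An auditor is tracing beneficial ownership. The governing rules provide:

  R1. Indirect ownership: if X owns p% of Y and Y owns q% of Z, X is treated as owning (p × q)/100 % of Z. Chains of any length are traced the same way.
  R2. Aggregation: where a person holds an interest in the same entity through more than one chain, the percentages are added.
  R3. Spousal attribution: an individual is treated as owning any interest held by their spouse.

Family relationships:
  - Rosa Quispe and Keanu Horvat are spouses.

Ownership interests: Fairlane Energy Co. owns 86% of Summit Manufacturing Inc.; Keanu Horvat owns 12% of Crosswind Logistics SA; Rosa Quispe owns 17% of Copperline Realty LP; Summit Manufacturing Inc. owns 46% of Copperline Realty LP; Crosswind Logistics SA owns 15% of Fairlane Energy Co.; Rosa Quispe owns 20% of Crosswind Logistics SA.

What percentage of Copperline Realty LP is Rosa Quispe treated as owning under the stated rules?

18.89888%

By spousal attribution (R3), Rosa Quispe is treated as also owning Keanu Horvat's interest in Crosswind Logistics SA, giving 20% + 12% = 32%.
Chain via Crosswind Logistics SA → Fairlane Energy Co. → Summit Manufacturing Inc. (R1): 32% × 15% × 86% × 46% = 1.89888% of Copperline Realty LP.
Direct interest in Copperline Realty LP: 17%.
Aggregating (R2): 1.89888% + 17% = 18.89888%.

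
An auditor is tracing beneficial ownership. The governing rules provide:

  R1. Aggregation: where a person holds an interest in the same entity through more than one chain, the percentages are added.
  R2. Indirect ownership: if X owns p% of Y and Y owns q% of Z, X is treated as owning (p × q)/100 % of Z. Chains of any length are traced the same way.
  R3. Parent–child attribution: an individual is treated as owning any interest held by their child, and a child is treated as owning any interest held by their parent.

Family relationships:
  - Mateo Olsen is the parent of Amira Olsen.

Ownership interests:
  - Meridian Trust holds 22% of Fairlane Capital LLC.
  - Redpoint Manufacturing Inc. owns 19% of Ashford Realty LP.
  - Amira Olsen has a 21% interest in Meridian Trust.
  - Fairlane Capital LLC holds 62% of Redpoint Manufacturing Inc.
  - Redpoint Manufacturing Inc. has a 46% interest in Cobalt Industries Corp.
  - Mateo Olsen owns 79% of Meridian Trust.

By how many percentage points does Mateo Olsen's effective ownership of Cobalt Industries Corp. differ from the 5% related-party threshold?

By parent–child attribution (R3), Mateo Olsen is treated as also owning Amira Olsen's interest in Meridian Trust, giving 79% + 21% = 100%.
Chain via Meridian Trust → Fairlane Capital LLC → Redpoint Manufacturing Inc. (R2): 100% × 22% × 62% × 46% = 6.2744% of Cobalt Industries Corp.
6.2744% exceeds the 5% threshold by 1.2744 percentage points.

1.2744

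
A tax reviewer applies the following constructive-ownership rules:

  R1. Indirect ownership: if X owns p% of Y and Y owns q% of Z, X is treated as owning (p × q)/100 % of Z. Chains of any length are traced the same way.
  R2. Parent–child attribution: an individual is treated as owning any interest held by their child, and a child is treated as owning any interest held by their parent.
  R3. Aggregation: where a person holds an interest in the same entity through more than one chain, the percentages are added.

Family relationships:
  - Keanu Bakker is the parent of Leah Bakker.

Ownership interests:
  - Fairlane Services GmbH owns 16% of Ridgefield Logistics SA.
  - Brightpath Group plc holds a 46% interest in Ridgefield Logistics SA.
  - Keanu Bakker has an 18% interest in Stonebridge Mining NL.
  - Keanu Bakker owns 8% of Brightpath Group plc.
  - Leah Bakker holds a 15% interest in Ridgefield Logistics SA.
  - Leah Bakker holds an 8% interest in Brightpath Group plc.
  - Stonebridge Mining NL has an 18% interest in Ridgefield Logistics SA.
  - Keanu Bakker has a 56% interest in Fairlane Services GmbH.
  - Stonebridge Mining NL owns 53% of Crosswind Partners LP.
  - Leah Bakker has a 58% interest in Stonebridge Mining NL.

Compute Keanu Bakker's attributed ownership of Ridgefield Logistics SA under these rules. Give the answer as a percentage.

45%

By parent–child attribution (R2), Keanu Bakker is treated as also owning Leah Bakker's interest in Stonebridge Mining NL, giving 18% + 58% = 76%.
By parent–child attribution (R2), Keanu Bakker is treated as also owning Leah Bakker's interest in Brightpath Group plc, giving 8% + 8% = 16%.
By parent–child attribution (R2), Keanu Bakker is treated as owning Leah Bakker's 15% interest in Ridgefield Logistics SA.
Chain via Stonebridge Mining NL (R1): 76% × 18% = 13.68% of Ridgefield Logistics SA.
Chain via Brightpath Group plc (R1): 16% × 46% = 7.36% of Ridgefield Logistics SA.
Chain via Fairlane Services GmbH (R1): 56% × 16% = 8.96% of Ridgefield Logistics SA.
Direct interest in Ridgefield Logistics SA: 15%.
Aggregating (R3): 13.68% + 7.36% + 8.96% + 15% = 45%.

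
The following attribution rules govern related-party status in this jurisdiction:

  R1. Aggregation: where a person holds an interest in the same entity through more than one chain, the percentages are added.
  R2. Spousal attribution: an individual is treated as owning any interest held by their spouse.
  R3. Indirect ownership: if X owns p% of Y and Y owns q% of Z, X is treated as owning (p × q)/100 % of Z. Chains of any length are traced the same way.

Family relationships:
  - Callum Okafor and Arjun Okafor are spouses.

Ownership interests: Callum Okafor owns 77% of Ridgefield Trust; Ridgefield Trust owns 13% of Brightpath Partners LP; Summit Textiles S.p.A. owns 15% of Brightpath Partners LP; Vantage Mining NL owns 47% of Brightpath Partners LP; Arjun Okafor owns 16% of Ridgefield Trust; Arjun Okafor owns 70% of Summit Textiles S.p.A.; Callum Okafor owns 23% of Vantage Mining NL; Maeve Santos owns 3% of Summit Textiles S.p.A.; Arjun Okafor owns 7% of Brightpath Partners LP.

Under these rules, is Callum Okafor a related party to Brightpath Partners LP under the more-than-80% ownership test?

No

By spousal attribution (R2), Callum Okafor is treated as also owning Arjun Okafor's interest in Ridgefield Trust, giving 77% + 16% = 93%.
By spousal attribution (R2), Callum Okafor is treated as owning Arjun Okafor's 70% interest in Summit Textiles S.p.A.
By spousal attribution (R2), Callum Okafor is treated as owning Arjun Okafor's 7% interest in Brightpath Partners LP.
Chain via Vantage Mining NL (R3): 23% × 47% = 10.81% of Brightpath Partners LP.
Chain via Ridgefield Trust (R3): 93% × 13% = 12.09% of Brightpath Partners LP.
Chain via Summit Textiles S.p.A. (R3): 70% × 15% = 10.5% of Brightpath Partners LP.
Direct interest in Brightpath Partners LP: 7%.
Aggregating (R1): 10.81% + 12.09% + 10.5% + 7% = 40.4%.
40.4% does not exceed the 80% threshold, so Callum is not a related party to Brightpath Partners LP.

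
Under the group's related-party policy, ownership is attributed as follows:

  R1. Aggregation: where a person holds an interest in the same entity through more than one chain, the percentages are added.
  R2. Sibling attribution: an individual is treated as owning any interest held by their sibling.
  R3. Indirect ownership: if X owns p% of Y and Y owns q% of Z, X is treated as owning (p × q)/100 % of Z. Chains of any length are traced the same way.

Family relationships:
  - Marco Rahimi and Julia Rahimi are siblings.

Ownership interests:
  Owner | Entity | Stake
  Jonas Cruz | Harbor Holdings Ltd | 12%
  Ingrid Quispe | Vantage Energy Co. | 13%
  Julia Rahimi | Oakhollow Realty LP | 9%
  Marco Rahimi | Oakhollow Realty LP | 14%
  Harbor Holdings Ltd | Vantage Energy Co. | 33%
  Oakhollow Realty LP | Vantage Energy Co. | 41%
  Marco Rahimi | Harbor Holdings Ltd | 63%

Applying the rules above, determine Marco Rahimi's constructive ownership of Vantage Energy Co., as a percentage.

By sibling attribution (R2), Marco Rahimi is treated as also owning Julia Rahimi's interest in Oakhollow Realty LP, giving 14% + 9% = 23%.
Chain via Oakhollow Realty LP (R3): 23% × 41% = 9.43% of Vantage Energy Co.
Chain via Harbor Holdings Ltd (R3): 63% × 33% = 20.79% of Vantage Energy Co.
Aggregating (R1): 9.43% + 20.79% = 30.22%.

30.22%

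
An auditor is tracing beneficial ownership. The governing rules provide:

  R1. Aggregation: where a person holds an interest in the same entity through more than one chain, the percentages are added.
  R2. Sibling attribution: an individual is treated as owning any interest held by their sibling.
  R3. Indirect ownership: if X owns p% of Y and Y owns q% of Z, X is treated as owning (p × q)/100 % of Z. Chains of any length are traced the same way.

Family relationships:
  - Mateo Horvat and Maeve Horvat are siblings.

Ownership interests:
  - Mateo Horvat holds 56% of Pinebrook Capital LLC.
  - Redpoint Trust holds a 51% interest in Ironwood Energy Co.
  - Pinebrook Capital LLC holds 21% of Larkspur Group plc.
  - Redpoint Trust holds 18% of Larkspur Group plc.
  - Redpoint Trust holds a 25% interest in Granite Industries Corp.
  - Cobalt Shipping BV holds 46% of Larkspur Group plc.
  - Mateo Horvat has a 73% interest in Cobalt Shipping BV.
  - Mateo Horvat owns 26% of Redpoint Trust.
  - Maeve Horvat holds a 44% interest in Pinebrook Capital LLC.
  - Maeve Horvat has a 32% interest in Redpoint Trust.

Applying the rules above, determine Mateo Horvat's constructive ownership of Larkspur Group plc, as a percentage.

By sibling attribution (R2), Mateo Horvat is treated as also owning Maeve Horvat's interest in Redpoint Trust, giving 26% + 32% = 58%.
By sibling attribution (R2), Mateo Horvat is treated as also owning Maeve Horvat's interest in Pinebrook Capital LLC, giving 56% + 44% = 100%.
Chain via Cobalt Shipping BV (R3): 73% × 46% = 33.58% of Larkspur Group plc.
Chain via Redpoint Trust (R3): 58% × 18% = 10.44% of Larkspur Group plc.
Chain via Pinebrook Capital LLC (R3): 100% × 21% = 21% of Larkspur Group plc.
Aggregating (R1): 33.58% + 10.44% + 21% = 65.02%.

65.02%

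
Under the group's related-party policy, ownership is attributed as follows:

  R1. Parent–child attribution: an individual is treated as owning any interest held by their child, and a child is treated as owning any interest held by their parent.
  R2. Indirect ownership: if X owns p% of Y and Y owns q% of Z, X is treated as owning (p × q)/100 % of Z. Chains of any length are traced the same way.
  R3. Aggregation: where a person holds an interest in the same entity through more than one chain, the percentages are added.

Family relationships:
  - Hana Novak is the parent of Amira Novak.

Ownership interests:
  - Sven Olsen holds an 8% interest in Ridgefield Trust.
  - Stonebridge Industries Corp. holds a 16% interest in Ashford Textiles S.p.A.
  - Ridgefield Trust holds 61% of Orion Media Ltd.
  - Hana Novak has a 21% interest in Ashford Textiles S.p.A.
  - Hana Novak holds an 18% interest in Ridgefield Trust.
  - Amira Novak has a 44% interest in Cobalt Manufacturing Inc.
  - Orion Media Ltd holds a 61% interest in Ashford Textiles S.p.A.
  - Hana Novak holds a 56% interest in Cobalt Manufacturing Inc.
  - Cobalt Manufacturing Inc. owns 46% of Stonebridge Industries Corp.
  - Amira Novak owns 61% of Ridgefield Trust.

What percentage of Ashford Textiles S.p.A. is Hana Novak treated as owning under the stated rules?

57.7559%

By parent–child attribution (R1), Hana Novak is treated as also owning Amira Novak's interest in Cobalt Manufacturing Inc, giving 56% + 44% = 100%.
By parent–child attribution (R1), Hana Novak is treated as also owning Amira Novak's interest in Ridgefield Trust, giving 18% + 61% = 79%.
Chain via Cobalt Manufacturing Inc. → Stonebridge Industries Corp. (R2): 100% × 46% × 16% = 7.36% of Ashford Textiles S.p.A.
Chain via Ridgefield Trust → Orion Media Ltd (R2): 79% × 61% × 61% = 29.3959% of Ashford Textiles S.p.A.
Direct interest in Ashford Textiles S.p.A: 21%.
Aggregating (R3): 7.36% + 29.3959% + 21% = 57.7559%.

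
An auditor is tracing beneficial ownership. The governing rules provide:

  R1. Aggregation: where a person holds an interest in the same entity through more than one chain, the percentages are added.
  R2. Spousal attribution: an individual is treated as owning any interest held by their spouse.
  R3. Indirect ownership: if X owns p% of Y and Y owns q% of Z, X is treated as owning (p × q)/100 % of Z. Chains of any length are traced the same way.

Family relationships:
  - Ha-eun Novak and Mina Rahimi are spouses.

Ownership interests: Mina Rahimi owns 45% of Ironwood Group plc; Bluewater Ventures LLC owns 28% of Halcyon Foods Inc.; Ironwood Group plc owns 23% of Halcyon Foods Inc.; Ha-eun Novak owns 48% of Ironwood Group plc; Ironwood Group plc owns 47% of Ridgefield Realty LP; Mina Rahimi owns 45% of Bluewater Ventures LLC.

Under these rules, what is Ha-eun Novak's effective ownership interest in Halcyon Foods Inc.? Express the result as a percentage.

33.99%

By spousal attribution (R2), Ha-eun Novak is treated as also owning Mina Rahimi's interest in Ironwood Group plc, giving 48% + 45% = 93%.
By spousal attribution (R2), Ha-eun Novak is treated as owning Mina Rahimi's 45% interest in Bluewater Ventures LLC.
Chain via Ironwood Group plc (R3): 93% × 23% = 21.39% of Halcyon Foods Inc.
Chain via Bluewater Ventures LLC (R3): 45% × 28% = 12.6% of Halcyon Foods Inc.
Aggregating (R1): 21.39% + 12.6% = 33.99%.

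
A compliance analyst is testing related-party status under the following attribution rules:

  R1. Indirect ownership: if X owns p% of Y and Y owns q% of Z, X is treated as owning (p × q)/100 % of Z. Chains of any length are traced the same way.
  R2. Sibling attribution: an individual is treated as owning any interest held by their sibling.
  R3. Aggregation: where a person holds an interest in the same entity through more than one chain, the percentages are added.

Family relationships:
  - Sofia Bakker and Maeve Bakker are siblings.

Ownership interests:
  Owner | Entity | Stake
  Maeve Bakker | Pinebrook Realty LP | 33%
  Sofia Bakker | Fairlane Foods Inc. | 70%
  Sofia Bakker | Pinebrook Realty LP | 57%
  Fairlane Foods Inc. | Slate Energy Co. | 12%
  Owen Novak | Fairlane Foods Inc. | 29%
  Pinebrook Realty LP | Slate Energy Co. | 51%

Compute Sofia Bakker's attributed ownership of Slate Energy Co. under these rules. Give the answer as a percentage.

By sibling attribution (R2), Sofia Bakker is treated as also owning Maeve Bakker's interest in Pinebrook Realty LP, giving 57% + 33% = 90%.
Chain via Pinebrook Realty LP (R1): 90% × 51% = 45.9% of Slate Energy Co.
Chain via Fairlane Foods Inc. (R1): 70% × 12% = 8.4% of Slate Energy Co.
Aggregating (R3): 45.9% + 8.4% = 54.3%.

54.3%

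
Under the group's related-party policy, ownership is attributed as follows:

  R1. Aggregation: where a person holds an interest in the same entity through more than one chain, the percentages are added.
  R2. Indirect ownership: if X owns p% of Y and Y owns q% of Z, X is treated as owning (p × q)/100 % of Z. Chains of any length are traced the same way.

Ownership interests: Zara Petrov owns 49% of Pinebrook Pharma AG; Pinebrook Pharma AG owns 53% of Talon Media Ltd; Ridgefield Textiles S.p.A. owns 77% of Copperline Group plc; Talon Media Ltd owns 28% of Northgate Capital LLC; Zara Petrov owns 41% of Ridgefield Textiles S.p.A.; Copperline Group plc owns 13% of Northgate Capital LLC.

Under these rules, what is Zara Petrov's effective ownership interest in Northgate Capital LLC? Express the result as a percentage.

Chain via Ridgefield Textiles S.p.A. → Copperline Group plc (R2): 41% × 77% × 13% = 4.1041% of Northgate Capital LLC.
Chain via Pinebrook Pharma AG → Talon Media Ltd (R2): 49% × 53% × 28% = 7.2716% of Northgate Capital LLC.
Aggregating (R1): 4.1041% + 7.2716% = 11.3757%.

11.3757%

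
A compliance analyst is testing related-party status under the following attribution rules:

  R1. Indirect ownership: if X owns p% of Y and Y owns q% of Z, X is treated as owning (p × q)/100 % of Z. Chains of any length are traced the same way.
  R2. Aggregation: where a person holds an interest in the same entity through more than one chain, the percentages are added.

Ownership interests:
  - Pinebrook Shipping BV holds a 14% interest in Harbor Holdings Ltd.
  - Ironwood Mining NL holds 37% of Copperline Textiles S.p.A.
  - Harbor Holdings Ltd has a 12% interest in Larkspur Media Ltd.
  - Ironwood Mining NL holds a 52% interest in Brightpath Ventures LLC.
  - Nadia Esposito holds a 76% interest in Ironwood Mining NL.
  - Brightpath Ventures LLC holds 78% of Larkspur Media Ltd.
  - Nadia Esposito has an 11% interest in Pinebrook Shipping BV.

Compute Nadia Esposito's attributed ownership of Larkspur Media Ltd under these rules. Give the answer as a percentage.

Chain via Pinebrook Shipping BV → Harbor Holdings Ltd (R1): 11% × 14% × 12% = 0.1848% of Larkspur Media Ltd.
Chain via Ironwood Mining NL → Brightpath Ventures LLC (R1): 76% × 52% × 78% = 30.8256% of Larkspur Media Ltd.
Aggregating (R2): 0.1848% + 30.8256% = 31.0104%.

31.0104%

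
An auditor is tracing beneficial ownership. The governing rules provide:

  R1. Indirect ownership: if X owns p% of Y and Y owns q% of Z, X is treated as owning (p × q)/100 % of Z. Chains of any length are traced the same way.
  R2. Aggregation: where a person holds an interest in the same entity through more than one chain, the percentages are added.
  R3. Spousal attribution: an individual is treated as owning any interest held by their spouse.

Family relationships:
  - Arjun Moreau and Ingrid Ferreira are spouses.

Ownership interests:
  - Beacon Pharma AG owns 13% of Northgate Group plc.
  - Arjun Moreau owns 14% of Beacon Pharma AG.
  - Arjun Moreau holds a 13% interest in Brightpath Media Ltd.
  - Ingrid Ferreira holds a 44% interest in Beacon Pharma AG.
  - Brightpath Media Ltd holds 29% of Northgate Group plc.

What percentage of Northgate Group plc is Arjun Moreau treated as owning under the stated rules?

11.31%

By spousal attribution (R3), Arjun Moreau is treated as also owning Ingrid Ferreira's interest in Beacon Pharma AG, giving 14% + 44% = 58%.
Chain via Brightpath Media Ltd (R1): 13% × 29% = 3.77% of Northgate Group plc.
Chain via Beacon Pharma AG (R1): 58% × 13% = 7.54% of Northgate Group plc.
Aggregating (R2): 3.77% + 7.54% = 11.31%.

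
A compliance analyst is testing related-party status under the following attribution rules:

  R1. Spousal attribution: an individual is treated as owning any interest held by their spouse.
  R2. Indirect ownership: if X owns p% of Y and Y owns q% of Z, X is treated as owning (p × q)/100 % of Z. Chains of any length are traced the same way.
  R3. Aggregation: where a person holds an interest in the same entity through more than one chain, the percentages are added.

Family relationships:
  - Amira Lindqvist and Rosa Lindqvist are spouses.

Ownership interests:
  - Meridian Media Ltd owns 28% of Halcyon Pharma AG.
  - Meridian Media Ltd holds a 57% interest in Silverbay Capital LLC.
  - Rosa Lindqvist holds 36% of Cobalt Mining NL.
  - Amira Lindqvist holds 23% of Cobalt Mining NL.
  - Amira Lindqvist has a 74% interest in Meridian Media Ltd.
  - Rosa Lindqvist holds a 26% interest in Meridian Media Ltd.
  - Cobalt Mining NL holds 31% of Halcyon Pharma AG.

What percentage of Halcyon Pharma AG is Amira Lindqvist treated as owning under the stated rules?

46.29%

By spousal attribution (R1), Amira Lindqvist is treated as also owning Rosa Lindqvist's interest in Meridian Media Ltd, giving 74% + 26% = 100%.
By spousal attribution (R1), Amira Lindqvist is treated as also owning Rosa Lindqvist's interest in Cobalt Mining NL, giving 23% + 36% = 59%.
Chain via Meridian Media Ltd (R2): 100% × 28% = 28% of Halcyon Pharma AG.
Chain via Cobalt Mining NL (R2): 59% × 31% = 18.29% of Halcyon Pharma AG.
Aggregating (R3): 28% + 18.29% = 46.29%.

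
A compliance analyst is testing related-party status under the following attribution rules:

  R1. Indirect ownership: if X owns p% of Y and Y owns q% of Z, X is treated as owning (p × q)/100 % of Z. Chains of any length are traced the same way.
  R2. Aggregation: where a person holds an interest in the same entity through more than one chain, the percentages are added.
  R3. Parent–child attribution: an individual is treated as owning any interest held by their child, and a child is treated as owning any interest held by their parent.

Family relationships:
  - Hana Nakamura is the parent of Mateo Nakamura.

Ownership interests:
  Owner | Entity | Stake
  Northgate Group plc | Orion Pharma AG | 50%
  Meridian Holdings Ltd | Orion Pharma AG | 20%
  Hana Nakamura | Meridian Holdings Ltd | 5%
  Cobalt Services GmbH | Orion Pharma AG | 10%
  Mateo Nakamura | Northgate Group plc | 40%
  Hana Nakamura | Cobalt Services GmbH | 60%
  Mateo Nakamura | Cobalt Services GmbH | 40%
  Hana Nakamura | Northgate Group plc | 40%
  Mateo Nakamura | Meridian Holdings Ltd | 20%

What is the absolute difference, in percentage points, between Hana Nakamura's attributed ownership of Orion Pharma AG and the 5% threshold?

By parent–child attribution (R3), Hana Nakamura is treated as also owning Mateo Nakamura's interest in Cobalt Services GmbH, giving 60% + 40% = 100%.
By parent–child attribution (R3), Hana Nakamura is treated as also owning Mateo Nakamura's interest in Meridian Holdings Ltd, giving 5% + 20% = 25%.
By parent–child attribution (R3), Hana Nakamura is treated as also owning Mateo Nakamura's interest in Northgate Group plc, giving 40% + 40% = 80%.
Chain via Cobalt Services GmbH (R1): 100% × 10% = 10% of Orion Pharma AG.
Chain via Meridian Holdings Ltd (R1): 25% × 20% = 5% of Orion Pharma AG.
Chain via Northgate Group plc (R1): 80% × 50% = 40% of Orion Pharma AG.
Aggregating (R2): 10% + 5% + 40% = 55%.
55% exceeds the 5% threshold by 50 percentage points.

50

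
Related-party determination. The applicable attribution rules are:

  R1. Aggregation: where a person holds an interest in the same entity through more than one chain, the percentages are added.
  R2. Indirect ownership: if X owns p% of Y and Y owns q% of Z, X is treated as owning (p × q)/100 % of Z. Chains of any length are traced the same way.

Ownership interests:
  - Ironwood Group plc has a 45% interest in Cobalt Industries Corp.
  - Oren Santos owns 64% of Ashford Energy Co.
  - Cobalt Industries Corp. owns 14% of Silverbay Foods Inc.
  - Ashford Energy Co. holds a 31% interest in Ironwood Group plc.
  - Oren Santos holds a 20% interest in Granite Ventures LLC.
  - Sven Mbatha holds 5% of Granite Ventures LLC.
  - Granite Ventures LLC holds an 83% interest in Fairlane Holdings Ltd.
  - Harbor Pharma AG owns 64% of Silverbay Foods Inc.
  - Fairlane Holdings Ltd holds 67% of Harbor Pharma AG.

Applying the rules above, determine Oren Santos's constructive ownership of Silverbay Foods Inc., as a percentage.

8.368%

Chain via Ashford Energy Co. → Ironwood Group plc → Cobalt Industries Corp. (R2): 64% × 31% × 45% × 14% = 1.24992% of Silverbay Foods Inc.
Chain via Granite Ventures LLC → Fairlane Holdings Ltd → Harbor Pharma AG (R2): 20% × 83% × 67% × 64% = 7.11808% of Silverbay Foods Inc.
Aggregating (R1): 1.24992% + 7.11808% = 8.368%.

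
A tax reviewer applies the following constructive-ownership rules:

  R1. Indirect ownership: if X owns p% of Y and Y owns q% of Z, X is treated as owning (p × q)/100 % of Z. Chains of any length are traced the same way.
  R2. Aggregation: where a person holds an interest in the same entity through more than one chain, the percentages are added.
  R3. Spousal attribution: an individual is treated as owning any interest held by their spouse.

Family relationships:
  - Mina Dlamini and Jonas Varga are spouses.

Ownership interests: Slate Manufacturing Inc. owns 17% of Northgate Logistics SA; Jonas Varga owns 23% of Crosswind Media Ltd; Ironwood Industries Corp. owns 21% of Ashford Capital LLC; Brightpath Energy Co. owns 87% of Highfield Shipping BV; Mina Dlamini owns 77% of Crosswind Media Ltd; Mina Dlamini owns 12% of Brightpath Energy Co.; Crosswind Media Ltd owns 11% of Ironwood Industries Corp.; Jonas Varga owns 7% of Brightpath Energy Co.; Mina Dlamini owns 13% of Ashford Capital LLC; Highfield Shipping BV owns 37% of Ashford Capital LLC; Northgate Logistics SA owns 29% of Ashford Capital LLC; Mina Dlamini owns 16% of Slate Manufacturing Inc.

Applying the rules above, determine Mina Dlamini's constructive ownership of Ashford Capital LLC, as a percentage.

By spousal attribution (R3), Mina Dlamini is treated as also owning Jonas Varga's interest in Brightpath Energy Co, giving 12% + 7% = 19%.
By spousal attribution (R3), Mina Dlamini is treated as also owning Jonas Varga's interest in Crosswind Media Ltd, giving 77% + 23% = 100%.
Chain via Brightpath Energy Co. → Highfield Shipping BV (R1): 19% × 87% × 37% = 6.1161% of Ashford Capital LLC.
Chain via Slate Manufacturing Inc. → Northgate Logistics SA (R1): 16% × 17% × 29% = 0.7888% of Ashford Capital LLC.
Chain via Crosswind Media Ltd → Ironwood Industries Corp. (R1): 100% × 11% × 21% = 2.31% of Ashford Capital LLC.
Direct interest in Ashford Capital LLC: 13%.
Aggregating (R2): 6.1161% + 0.7888% + 2.31% + 13% = 22.2149%.

22.2149%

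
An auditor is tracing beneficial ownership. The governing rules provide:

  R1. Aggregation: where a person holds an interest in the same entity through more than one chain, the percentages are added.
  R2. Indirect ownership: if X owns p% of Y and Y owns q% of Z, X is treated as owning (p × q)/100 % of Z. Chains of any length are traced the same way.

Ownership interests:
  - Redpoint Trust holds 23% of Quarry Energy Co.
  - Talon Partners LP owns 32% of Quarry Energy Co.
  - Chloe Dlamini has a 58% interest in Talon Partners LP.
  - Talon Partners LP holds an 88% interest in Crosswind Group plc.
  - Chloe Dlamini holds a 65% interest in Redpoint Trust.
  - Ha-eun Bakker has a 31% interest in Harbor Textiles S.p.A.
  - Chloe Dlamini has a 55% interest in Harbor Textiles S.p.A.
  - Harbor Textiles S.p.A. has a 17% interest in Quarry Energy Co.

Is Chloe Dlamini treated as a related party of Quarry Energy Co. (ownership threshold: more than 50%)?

Chain via Redpoint Trust (R2): 65% × 23% = 14.95% of Quarry Energy Co.
Chain via Talon Partners LP (R2): 58% × 32% = 18.56% of Quarry Energy Co.
Chain via Harbor Textiles S.p.A. (R2): 55% × 17% = 9.35% of Quarry Energy Co.
Aggregating (R1): 14.95% + 18.56% + 9.35% = 42.86%.
42.86% does not exceed the 50% threshold, so Chloe is not a related party to Quarry Energy Co.

No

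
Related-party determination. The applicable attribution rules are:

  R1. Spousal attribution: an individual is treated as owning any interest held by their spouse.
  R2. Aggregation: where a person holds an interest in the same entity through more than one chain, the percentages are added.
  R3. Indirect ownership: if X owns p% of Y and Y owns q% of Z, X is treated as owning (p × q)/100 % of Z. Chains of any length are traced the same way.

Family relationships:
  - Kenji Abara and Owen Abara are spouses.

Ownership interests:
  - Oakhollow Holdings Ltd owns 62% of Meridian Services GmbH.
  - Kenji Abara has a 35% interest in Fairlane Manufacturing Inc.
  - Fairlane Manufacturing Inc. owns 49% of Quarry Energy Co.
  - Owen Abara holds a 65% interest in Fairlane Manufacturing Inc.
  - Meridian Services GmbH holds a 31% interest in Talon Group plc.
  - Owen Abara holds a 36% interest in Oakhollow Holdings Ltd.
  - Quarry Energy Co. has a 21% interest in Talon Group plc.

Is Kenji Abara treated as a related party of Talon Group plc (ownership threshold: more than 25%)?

No

By spousal attribution (R1), Kenji Abara is treated as also owning Owen Abara's interest in Fairlane Manufacturing Inc, giving 35% + 65% = 100%.
By spousal attribution (R1), Kenji Abara is treated as owning Owen Abara's 36% interest in Oakhollow Holdings Ltd.
Chain via Fairlane Manufacturing Inc. → Quarry Energy Co. (R3): 100% × 49% × 21% = 10.29% of Talon Group plc.
Chain via Oakhollow Holdings Ltd → Meridian Services GmbH (R3): 36% × 62% × 31% = 6.9192% of Talon Group plc.
Aggregating (R2): 10.29% + 6.9192% = 17.2092%.
17.2092% does not exceed the 25% threshold, so Kenji is not a related party to Talon Group plc.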